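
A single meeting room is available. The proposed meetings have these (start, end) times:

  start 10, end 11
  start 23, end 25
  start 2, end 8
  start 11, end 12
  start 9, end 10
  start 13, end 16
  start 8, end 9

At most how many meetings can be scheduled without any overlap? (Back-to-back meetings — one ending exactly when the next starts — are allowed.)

Sorted by end: (2,8)  (8,9)  (9,10)  (10,11)  (11,12)  (13,16)  (23,25)
take (2,8); take (8,9); take (9,10); take (10,11); take (11,12); take (13,16); take (23,25).
Selected 7 meetings.

7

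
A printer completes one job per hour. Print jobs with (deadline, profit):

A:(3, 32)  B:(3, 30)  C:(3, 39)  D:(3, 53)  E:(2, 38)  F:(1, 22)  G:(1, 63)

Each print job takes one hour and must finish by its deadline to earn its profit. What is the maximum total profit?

By profit: G(d1,63), D(d3,53), C(d3,39), E(d2,38), A(d3,32), B(d3,30), F(d1,22)
G→slot 1; D→slot 3; C→slot 2; E skipped; A skipped; B skipped; F skipped.
Profit = 63 + 39 + 53 = 155

155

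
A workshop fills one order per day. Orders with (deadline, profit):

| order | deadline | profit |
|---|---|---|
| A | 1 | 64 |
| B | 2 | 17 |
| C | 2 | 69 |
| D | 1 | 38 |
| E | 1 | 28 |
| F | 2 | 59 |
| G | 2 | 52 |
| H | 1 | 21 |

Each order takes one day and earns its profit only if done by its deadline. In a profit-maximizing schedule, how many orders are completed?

Sort by profit descending; place each in the latest free slot ≤ its deadline.
Profit order: C=69 A=64 F=59 G=52 D=38 E=28 H=21 B=17
Assign: C→slot 2, A→slot 1, F skipped, G skipped, D skipped, E skipped, H skipped, B skipped.
Slots: [1:A] [2:C]
2 of 8 scheduled.

2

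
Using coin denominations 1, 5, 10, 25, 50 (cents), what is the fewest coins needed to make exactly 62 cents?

4

Use the largest denomination that fits, subtract, and repeat.
62 − 1×50→12 − 1×10→2 − 2×1→0
Total coins = 1 + 1 + 2 = 4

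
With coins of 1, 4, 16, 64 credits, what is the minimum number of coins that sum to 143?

8

Use the largest denomination that fits, subtract, and repeat.
143 − 2×64→15 − 3×4→3 − 3×1→0
Total coins = 2 + 3 + 3 = 8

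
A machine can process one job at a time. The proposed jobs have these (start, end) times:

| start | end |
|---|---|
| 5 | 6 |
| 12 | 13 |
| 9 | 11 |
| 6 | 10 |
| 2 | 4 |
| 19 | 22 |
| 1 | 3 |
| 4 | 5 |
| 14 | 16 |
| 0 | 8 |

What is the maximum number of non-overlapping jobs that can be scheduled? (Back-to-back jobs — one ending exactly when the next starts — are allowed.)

7

Greedy by earliest finish: after sorting by end time, pick each interval compatible with the last pick.
By end time: (1,3), (2,4), (4,5), (5,6), (0,8), (6,10), (9,11), (12,13), (14,16), (19,22).
Pick (1,3); next start ≥ 3 → (4,5); next start ≥ 5 → (5,6); next start ≥ 6 → (6,10); next start ≥ 10 → (12,13); next start ≥ 13 → (14,16); next start ≥ 16 → (19,22).
Selected 7 jobs.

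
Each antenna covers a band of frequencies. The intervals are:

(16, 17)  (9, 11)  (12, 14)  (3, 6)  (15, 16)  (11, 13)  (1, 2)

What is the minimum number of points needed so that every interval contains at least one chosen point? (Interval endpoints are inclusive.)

5

By right end: [1,2]  [3,6]  [9,11]  [11,13]  [12,14]  [15,16]  [16,17]
[1,2] uncovered → point at 2; [3,6] uncovered → point at 6; [9,11] uncovered → point at 11; [12,14] uncovered → point at 14; [15,16] uncovered → point at 16.
Points: 2, 6, 11, 14, 16 (5 total).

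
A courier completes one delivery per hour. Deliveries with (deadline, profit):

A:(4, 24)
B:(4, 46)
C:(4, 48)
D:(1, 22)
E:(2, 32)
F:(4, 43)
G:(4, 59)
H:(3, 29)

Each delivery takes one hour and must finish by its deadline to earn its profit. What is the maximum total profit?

By profit: G(d4,59), C(d4,48), B(d4,46), F(d4,43), E(d2,32), H(d3,29), A(d4,24), D(d1,22)
G→slot 4; C→slot 3; B→slot 2; F→slot 1; E skipped; H skipped; A skipped; D skipped.
Profit = 43 + 46 + 48 + 59 = 196

196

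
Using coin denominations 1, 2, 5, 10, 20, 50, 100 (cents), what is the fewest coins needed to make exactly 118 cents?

5

118 = 1×100 + 1×10 + 1×5 + 1×2 + 1×1
Total coins = 1 + 1 + 1 + 1 + 1 = 5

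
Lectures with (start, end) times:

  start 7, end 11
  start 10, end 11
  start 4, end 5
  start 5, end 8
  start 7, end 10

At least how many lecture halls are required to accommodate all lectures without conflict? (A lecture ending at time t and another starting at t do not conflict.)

Count concurrent intervals with a sweep; the peak is the room count.
Events (time:±→running): 4:+→1 5:-→0 5:+→1 7:+→2 7:+→3 … peak 3.

3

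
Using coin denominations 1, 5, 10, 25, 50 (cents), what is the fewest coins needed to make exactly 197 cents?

8

197 = 3×50 + 1×25 + 2×10 + 2×1
Total coins = 3 + 1 + 2 + 2 = 8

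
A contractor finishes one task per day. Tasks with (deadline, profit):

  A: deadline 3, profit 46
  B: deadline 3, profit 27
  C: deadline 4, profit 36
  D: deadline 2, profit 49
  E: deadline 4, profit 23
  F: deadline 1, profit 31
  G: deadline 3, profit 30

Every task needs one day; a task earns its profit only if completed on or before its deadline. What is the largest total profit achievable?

162

Sort by profit descending; place each in the latest free slot ≤ its deadline.
By profit: D(d2,49), A(d3,46), C(d4,36), F(d1,31), G(d3,30), B(d3,27), E(d4,23)
D→slot 2; A→slot 3; C→slot 4; F→slot 1; G skipped; B skipped; E skipped.
Profit = 31 + 49 + 46 + 36 = 162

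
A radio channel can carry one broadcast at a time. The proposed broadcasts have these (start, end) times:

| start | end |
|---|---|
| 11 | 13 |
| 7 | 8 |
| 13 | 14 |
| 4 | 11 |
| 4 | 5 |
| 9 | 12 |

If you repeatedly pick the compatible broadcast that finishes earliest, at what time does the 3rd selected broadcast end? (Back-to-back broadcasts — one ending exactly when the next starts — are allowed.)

Sorted by end: (4,5)  (7,8)  (4,11)  (9,12)  (11,13)  (13,14)
take (4,5); take (7,8); take (9,12); take (13,14).
Selected: (4,5) (7,8) (9,12) (13,14)

12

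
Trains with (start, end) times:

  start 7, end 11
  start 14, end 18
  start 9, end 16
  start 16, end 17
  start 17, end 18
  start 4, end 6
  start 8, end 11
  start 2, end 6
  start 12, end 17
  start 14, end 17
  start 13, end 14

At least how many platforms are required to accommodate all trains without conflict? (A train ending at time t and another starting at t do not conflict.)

4

Events (time:±→running): 2:+→1 4:+→2 6:-→1 6:-→0 7:+→1 8:+→2 9:+→3 11:-→2 11:-→1 12:+→2 13:+→3 14:-→2 14:+→3 14:+→4 … peak 4.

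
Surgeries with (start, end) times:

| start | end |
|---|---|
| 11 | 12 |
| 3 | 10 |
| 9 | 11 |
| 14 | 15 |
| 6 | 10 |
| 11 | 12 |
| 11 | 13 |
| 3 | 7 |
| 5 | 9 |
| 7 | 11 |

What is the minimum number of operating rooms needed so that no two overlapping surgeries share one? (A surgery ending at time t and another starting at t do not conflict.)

Events (time:±→running): 3:+→1 3:+→2 5:+→3 6:+→4 … peak 4.

4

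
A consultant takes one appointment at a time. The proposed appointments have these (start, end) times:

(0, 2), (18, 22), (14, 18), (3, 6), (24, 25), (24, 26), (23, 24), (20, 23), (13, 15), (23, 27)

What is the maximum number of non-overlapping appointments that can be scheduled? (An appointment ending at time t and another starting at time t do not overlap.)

By end time: (0,2), (3,6), (13,15), (14,18), (18,22), (20,23), (23,24), (24,25), (24,26), (23,27).
Pick (0,2); next start ≥ 2 → (3,6); next start ≥ 6 → (13,15); next start ≥ 15 → (18,22); next start ≥ 22 → (23,24); next start ≥ 24 → (24,25).
Selected 6 appointments.

6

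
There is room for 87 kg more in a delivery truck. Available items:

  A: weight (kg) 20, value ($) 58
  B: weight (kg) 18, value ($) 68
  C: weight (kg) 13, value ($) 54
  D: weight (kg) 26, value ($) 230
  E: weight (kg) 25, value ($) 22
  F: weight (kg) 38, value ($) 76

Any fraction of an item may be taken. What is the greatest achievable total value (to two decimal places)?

430.00

Ratios (sorted): D 8.85, C 4.15, B 3.78, A 2.90, F 2.00, E 0.88
take D (26 @ 230); take C (13 @ 54); take B (18 @ 68); take A (20 @ 58); take 10/38 of F → 20.00. Capacity used 87/87.
Total value = 430.00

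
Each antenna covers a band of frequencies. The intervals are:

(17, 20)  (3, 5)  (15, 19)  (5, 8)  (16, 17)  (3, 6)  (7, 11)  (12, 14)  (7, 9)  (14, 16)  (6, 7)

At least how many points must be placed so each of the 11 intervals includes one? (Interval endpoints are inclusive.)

Sorted: [3,5] [3,6] [6,7] [5,8] [7,9] [7,11] [12,14] [14,16] [16,17] [15,19] [17,20]
{[3,5],[3,6]} hit by 5; {[6,7],[5,8],[7,9],[7,11]} hit by 7; {[12,14],[14,16]} hit by 14; {[16,17],[15,19],[17,20]} hit by 17.
Points: 5, 7, 14, 17 (4 total).

4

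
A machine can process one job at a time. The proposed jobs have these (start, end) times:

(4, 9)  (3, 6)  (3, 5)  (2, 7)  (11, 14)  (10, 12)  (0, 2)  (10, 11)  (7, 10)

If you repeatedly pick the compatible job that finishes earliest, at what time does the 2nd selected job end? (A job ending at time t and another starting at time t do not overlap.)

Order by finish time; keep every interval that doesn't clash with the previous kept one.
By end time: (0,2), (3,5), (3,6), (2,7), (4,9), (7,10), (10,11), (10,12), (11,14).
Pick (0,2); next start ≥ 2 → (3,5); next start ≥ 5 → (7,10); next start ≥ 10 → (10,11); next start ≥ 11 → (11,14).
Selected: (0,2) (3,5) (7,10) (10,11) (11,14)

5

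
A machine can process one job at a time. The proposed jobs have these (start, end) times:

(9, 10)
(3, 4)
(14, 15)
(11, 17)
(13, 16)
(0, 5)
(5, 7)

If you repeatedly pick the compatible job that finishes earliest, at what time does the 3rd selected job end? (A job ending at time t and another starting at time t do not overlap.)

By end time: (3,4), (0,5), (5,7), (9,10), (14,15), (13,16), (11,17).
Pick (3,4); next start ≥ 4 → (5,7); next start ≥ 7 → (9,10); next start ≥ 10 → (14,15).
Selected: (3,4) (5,7) (9,10) (14,15)

10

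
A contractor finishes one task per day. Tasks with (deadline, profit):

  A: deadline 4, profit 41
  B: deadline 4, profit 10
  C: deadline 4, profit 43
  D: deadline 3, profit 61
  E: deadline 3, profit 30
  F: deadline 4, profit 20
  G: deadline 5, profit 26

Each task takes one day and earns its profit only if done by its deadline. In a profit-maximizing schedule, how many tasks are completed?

Take jobs in profit order; each goes to the latest open slot no later than its deadline.
Profit order: D=61 C=43 A=41 E=30 G=26 F=20 B=10
Assign: D→slot 3, C→slot 4, A→slot 2, E→slot 1, G→slot 5, F skipped, B skipped.
Slots: [1:E] [2:A] [3:D] [4:C] [5:G]
5 of 7 scheduled.

5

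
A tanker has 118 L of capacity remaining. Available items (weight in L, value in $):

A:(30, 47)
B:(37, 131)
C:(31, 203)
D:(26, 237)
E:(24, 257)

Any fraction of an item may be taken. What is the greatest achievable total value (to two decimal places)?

Greedy by value/weight ratio, highest first.
Order: E (257/24=10.71) > D (237/26=9.12) > C (203/31=6.55) > B (131/37=3.54) > A (47/30=1.57)
Fill: take E (24 @ 257) → take D (26 @ 237) → take C (31 @ 203) → take B (37 @ 131); 118/118 used.
Total value = 828.00

828.00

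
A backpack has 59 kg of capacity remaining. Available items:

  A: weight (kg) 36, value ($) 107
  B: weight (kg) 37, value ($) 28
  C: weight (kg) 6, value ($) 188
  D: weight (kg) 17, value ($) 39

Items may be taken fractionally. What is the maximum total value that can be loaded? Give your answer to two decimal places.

334.00

Greedy by value/weight ratio, highest first.
Order: C (188/6=31.33) > A (107/36=2.97) > D (39/17=2.29) > B (28/37=0.76)
Fill: take C (6 @ 188) → take A (36 @ 107) → take D (17 @ 39); 59/59 used.
Total value = 334.00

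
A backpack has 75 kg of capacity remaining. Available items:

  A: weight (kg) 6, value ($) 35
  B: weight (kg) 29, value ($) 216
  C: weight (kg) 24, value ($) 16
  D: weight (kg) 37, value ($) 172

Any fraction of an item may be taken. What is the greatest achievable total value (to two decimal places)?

425.00

Sort by value per unit weight and fill in that order.
Order: B (216/29=7.45) > A (35/6=5.83) > D (172/37=4.65) > C (16/24=0.67)
Fill: take B (29 @ 216) → take A (6 @ 35) → take D (37 @ 172) → take 3/24 of C → 2.00; 75/75 used.
Total value = 425.00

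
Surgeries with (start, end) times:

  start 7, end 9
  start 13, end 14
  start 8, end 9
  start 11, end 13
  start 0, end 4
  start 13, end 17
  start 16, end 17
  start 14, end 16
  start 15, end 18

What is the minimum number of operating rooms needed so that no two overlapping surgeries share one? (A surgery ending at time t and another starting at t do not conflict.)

Count concurrent intervals with a sweep; the peak is the room count.
Events (time:±→running): 0:+→1 4:-→0 7:+→1 8:+→2 9:-→1 9:-→0 11:+→1 13:-→0 13:+→1 13:+→2 14:-→1 14:+→2 15:+→3 … peak 3.

3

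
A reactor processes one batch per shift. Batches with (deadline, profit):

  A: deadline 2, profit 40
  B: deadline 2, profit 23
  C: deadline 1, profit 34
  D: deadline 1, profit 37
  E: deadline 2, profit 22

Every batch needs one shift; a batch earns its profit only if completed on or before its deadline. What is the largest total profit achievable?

By profit: A(d2,40), D(d1,37), C(d1,34), B(d2,23), E(d2,22)
A→slot 2; D→slot 1; C skipped; B skipped; E skipped.
Profit = 37 + 40 = 77

77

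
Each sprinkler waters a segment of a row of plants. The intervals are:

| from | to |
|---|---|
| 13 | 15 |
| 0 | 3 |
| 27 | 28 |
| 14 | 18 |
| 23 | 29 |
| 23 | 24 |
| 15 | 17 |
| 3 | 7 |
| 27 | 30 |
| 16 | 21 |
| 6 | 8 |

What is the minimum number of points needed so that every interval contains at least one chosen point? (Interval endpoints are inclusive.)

6

By right end: [0,3]  [3,7]  [6,8]  [13,15]  [15,17]  [14,18]  [16,21]  [23,24]  [27,28]  [23,29]  [27,30]
[0,3] uncovered → point at 3; [6,8] uncovered → point at 8; [13,15] uncovered → point at 15; [16,21] uncovered → point at 21; [23,24] uncovered → point at 24; [27,28] uncovered → point at 28.
Points: 3, 8, 15, 21, 24, 28 (6 total).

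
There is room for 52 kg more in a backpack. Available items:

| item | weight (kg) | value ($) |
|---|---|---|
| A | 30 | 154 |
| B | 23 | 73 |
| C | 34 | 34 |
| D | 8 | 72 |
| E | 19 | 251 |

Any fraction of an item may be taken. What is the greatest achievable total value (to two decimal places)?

451.33

Ratios (sorted): E 13.21, D 9.00, A 5.13, B 3.17, C 1.00
take E (19 @ 251); take D (8 @ 72); take 25/30 of A → 128.33. Capacity used 52/52.
Total value = 451.33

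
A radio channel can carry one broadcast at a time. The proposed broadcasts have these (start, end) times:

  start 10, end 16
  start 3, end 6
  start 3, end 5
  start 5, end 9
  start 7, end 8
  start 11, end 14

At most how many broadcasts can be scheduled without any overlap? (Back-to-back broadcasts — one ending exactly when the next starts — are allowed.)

Greedy by earliest finish: after sorting by end time, pick each interval compatible with the last pick.
Sorted by end: (3,5)  (3,6)  (7,8)  (5,9)  (11,14)  (10,16)
take (3,5); take (7,8); take (11,14).
Selected 3 broadcasts.

3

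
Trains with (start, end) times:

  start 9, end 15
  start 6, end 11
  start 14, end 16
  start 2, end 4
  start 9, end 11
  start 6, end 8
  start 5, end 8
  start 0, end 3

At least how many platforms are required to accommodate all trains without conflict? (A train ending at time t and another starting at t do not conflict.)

3

Events (time:±→running): 0:+→1 2:+→2 3:-→1 4:-→0 5:+→1 6:+→2 6:+→3 … peak 3.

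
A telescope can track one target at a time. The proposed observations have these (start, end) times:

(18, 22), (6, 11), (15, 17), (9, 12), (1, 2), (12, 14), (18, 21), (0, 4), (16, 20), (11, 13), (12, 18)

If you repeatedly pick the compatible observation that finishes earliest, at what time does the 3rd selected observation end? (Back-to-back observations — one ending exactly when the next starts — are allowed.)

Greedy by earliest finish: after sorting by end time, pick each interval compatible with the last pick.
By end time: (1,2), (0,4), (6,11), (9,12), (11,13), (12,14), (15,17), (12,18), (16,20), (18,21), (18,22).
Pick (1,2); next start ≥ 2 → (6,11); next start ≥ 11 → (11,13); next start ≥ 13 → (15,17); next start ≥ 17 → (18,21).
Selected: (1,2) (6,11) (11,13) (15,17) (18,21)

13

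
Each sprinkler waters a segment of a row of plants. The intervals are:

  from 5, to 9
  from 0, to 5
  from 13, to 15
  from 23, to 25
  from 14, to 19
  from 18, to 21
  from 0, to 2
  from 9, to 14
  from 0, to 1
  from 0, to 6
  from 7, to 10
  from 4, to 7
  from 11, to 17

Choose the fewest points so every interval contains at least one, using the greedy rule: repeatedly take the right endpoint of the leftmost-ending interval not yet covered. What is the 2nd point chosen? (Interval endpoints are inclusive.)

7

Sorted: [0,1] [0,2] [0,5] [0,6] [4,7] [5,9] [7,10] [9,14] [13,15] [11,17] [14,19] [18,21] [23,25]
{[0,1],[0,2],[0,5],[0,6]} hit by 1; {[4,7],[5,9],[7,10]} hit by 7; {[9,14],[13,15],[11,17],[14,19]} hit by 14; {[18,21]} hit by 21; {[23,25]} hit by 25.
Points: 1, 7, 14, 21, 25 (5 total).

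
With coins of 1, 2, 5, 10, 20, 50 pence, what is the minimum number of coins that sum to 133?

133 − 2×50→33 − 1×20→13 − 1×10→3 − 1×2→1 − 1×1→0
Total coins = 2 + 1 + 1 + 1 + 1 = 6

6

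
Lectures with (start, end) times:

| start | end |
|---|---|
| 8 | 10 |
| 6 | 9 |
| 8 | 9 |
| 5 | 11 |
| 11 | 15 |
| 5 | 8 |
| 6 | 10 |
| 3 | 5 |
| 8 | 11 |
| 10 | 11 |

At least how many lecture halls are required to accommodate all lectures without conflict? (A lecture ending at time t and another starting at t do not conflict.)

6

The answer is the maximum number of intervals overlapping at any instant.
Events (time:±→running): 3:+→1 5:-→0 5:+→1 5:+→2 6:+→3 6:+→4 8:-→3 8:+→4 8:+→5 8:+→6 … peak 6.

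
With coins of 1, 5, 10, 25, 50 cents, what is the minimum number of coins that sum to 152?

152 − 3×50→2 − 2×1→0
Total coins = 3 + 2 = 5

5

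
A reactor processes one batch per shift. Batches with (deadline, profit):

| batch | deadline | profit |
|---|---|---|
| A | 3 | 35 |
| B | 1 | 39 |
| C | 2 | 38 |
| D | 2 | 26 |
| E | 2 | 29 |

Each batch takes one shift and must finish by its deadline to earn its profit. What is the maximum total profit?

112

Sort by profit descending; place each in the latest free slot ≤ its deadline.
By profit: B(d1,39), C(d2,38), A(d3,35), E(d2,29), D(d2,26)
B→slot 1; C→slot 2; A→slot 3; E skipped; D skipped.
Profit = 39 + 38 + 35 = 112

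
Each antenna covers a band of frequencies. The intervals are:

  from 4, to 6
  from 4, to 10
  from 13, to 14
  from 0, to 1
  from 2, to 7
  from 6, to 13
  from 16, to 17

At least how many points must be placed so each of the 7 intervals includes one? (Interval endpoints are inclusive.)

By right end: [0,1]  [4,6]  [2,7]  [4,10]  [6,13]  [13,14]  [16,17]
[0,1] uncovered → point at 1; [4,6] uncovered → point at 6; [13,14] uncovered → point at 14; [16,17] uncovered → point at 17.
Points: 1, 6, 14, 17 (4 total).

4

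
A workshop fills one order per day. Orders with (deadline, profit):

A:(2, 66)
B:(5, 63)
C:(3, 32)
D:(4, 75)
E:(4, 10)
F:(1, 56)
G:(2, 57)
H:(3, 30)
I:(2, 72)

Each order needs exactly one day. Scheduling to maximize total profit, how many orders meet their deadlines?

5

Take jobs in profit order; each goes to the latest open slot no later than its deadline.
By profit: D(d4,75), I(d2,72), A(d2,66), B(d5,63), G(d2,57), F(d1,56), C(d3,32), H(d3,30), E(d4,10)
D→slot 4; I→slot 2; A→slot 1; B→slot 5; G skipped; F skipped; C→slot 3; H skipped; E skipped.
5 of 9 scheduled.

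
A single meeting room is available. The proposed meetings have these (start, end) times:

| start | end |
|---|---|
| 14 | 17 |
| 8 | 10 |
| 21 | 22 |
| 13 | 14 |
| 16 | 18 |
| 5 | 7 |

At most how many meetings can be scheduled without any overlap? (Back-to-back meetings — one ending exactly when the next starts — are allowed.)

By end time: (5,7), (8,10), (13,14), (14,17), (16,18), (21,22).
Pick (5,7); next start ≥ 7 → (8,10); next start ≥ 10 → (13,14); next start ≥ 14 → (14,17); next start ≥ 17 → (21,22).
Selected 5 meetings.

5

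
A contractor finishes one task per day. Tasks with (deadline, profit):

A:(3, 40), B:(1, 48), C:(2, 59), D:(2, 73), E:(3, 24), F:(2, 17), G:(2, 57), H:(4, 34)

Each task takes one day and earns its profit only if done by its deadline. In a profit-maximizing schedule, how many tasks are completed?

4

By profit: D(d2,73), C(d2,59), G(d2,57), B(d1,48), A(d3,40), H(d4,34), E(d3,24), F(d2,17)
D→slot 2; C→slot 1; G skipped; B skipped; A→slot 3; H→slot 4; E skipped; F skipped.
4 of 8 scheduled.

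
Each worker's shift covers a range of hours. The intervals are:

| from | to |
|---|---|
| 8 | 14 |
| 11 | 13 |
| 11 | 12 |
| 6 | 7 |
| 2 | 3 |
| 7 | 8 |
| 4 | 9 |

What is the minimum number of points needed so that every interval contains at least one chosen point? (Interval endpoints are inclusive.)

Sorted: [2,3] [6,7] [7,8] [4,9] [11,12] [11,13] [8,14]
{[2,3]} hit by 3; {[6,7],[7,8],[4,9]} hit by 7; {[11,12],[11,13],[8,14]} hit by 12.
Points: 3, 7, 12 (3 total).

3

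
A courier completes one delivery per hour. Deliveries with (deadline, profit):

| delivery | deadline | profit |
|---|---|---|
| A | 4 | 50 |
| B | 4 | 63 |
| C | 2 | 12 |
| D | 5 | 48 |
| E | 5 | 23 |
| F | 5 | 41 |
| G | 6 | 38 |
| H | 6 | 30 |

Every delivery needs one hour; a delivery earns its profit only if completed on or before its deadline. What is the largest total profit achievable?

Take jobs in profit order; each goes to the latest open slot no later than its deadline.
Profit order: B=63 A=50 D=48 F=41 G=38 H=30 E=23 C=12
Assign: B→slot 4, A→slot 3, D→slot 5, F→slot 2, G→slot 6, H→slot 1, E skipped, C skipped.
Slots: [1:H] [2:F] [3:A] [4:B] [5:D] [6:G]
Profit = 30 + 41 + 50 + 63 + 48 + 38 = 270

270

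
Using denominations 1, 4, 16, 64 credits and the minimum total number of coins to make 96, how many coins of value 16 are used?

2

96 − 1×64→32 − 2×16→0
Count of 16: 2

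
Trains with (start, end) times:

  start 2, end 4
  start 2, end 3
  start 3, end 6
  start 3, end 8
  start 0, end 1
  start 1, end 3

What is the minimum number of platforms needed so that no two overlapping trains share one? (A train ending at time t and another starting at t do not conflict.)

3

Count concurrent intervals with a sweep; the peak is the room count.
Events (time:±→running): 0:+→1 1:-→0 1:+→1 2:+→2 2:+→3 … peak 3.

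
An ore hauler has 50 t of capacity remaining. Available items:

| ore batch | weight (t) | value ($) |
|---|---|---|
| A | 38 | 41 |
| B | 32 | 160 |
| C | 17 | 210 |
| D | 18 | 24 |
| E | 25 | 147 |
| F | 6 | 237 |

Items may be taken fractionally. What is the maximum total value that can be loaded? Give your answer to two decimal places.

Sort by value per unit weight and fill in that order.
Ratios (sorted): F 39.50, C 12.35, E 5.88, B 5.00, D 1.33, A 1.08
take F (6 @ 237); take C (17 @ 210); take E (25 @ 147); take 2/32 of B → 10.00. Capacity used 50/50.
Total value = 604.00

604.00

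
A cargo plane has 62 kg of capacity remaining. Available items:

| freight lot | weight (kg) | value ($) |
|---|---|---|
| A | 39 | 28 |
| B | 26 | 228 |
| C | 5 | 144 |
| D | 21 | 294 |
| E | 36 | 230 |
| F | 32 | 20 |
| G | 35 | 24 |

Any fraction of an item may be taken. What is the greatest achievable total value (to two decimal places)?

Sort by value per unit weight and fill in that order.
Order: C (144/5=28.80) > D (294/21=14.00) > B (228/26=8.77) > E (230/36=6.39) > A (28/39=0.72) > G (24/35=0.69) > F (20/32=0.62)
Fill: take C (5 @ 144) → take D (21 @ 294) → take B (26 @ 228) → take 10/36 of E → 63.89; 62/62 used.
Total value = 729.89

729.89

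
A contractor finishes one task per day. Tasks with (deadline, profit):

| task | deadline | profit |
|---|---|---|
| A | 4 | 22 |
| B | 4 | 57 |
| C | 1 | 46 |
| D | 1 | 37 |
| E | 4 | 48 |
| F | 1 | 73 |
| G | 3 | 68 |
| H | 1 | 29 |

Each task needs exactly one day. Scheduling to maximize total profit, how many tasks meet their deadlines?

4

By profit: F(d1,73), G(d3,68), B(d4,57), E(d4,48), C(d1,46), D(d1,37), H(d1,29), A(d4,22)
F→slot 1; G→slot 3; B→slot 4; E→slot 2; C skipped; D skipped; H skipped; A skipped.
4 of 8 scheduled.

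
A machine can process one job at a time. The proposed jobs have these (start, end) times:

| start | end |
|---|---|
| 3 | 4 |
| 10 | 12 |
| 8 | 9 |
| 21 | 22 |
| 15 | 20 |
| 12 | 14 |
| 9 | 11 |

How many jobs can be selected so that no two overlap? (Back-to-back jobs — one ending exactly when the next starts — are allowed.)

Order by finish time; keep every interval that doesn't clash with the previous kept one.
Sorted by end: (3,4)  (8,9)  (9,11)  (10,12)  (12,14)  (15,20)  (21,22)
take (3,4); take (8,9); take (9,11); take (12,14); take (15,20); take (21,22).
Selected 6 jobs.

6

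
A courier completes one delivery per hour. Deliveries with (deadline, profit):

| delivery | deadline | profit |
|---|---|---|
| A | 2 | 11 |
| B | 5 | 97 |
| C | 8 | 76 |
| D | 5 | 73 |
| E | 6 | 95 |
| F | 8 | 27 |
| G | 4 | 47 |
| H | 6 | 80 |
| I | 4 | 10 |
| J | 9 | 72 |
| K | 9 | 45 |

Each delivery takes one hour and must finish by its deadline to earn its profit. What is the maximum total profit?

612

By profit: B(d5,97), E(d6,95), H(d6,80), C(d8,76), D(d5,73), J(d9,72), G(d4,47), K(d9,45), F(d8,27), A(d2,11), I(d4,10)
B→slot 5; E→slot 6; H→slot 4; C→slot 8; D→slot 3; J→slot 9; G→slot 2; K→slot 7; F→slot 1; A skipped; I skipped.
Profit = 27 + 47 + 73 + 80 + 97 + 95 + 45 + 76 + 72 = 612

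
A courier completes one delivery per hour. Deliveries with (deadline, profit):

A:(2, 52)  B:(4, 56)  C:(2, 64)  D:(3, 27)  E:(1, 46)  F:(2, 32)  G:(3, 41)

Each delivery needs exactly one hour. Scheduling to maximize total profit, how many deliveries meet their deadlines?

By profit: C(d2,64), B(d4,56), A(d2,52), E(d1,46), G(d3,41), F(d2,32), D(d3,27)
C→slot 2; B→slot 4; A→slot 1; E skipped; G→slot 3; F skipped; D skipped.
4 of 7 scheduled.

4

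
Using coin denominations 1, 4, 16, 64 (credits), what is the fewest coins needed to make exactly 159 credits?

Use the largest denomination that fits, subtract, and repeat.
159 = 2×64 + 1×16 + 3×4 + 3×1
Total coins = 2 + 1 + 3 + 3 = 9

9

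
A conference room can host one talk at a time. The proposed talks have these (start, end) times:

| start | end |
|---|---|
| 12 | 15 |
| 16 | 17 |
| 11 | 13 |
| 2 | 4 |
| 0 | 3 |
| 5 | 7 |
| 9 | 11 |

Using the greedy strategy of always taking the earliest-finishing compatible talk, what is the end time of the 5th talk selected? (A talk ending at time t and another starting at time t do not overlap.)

17

Order by finish time; keep every interval that doesn't clash with the previous kept one.
By end time: (0,3), (2,4), (5,7), (9,11), (11,13), (12,15), (16,17).
Pick (0,3); next start ≥ 3 → (5,7); next start ≥ 7 → (9,11); next start ≥ 11 → (11,13); next start ≥ 13 → (16,17).
Selected: (0,3) (5,7) (9,11) (11,13) (16,17)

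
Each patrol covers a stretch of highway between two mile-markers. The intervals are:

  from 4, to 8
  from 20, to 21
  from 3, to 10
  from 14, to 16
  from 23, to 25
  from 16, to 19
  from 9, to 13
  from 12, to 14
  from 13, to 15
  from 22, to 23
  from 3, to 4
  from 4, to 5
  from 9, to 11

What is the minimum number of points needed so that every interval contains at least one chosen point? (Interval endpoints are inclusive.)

6

Process intervals by earliest right end; each time one isn't hit yet, stab at its right endpoint.
By right end: [3,4]  [4,5]  [4,8]  [3,10]  [9,11]  [9,13]  [12,14]  [13,15]  [14,16]  [16,19]  [20,21]  [22,23]  [23,25]
[3,4] uncovered → point at 4; [9,11] uncovered → point at 11; [12,14] uncovered → point at 14; [16,19] uncovered → point at 19; [20,21] uncovered → point at 21; [22,23] uncovered → point at 23.
Points: 4, 11, 14, 19, 21, 23 (6 total).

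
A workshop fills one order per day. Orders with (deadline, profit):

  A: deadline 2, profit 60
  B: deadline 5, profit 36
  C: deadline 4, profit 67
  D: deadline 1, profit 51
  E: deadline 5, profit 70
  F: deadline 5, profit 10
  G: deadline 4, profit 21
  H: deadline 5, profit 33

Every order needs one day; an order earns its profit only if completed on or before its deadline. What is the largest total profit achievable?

Take jobs in profit order; each goes to the latest open slot no later than its deadline.
Profit order: E=70 C=67 A=60 D=51 B=36 H=33 G=21 F=10
Assign: E→slot 5, C→slot 4, A→slot 2, D→slot 1, B→slot 3, H skipped, G skipped, F skipped.
Slots: [1:D] [2:A] [3:B] [4:C] [5:E]
Profit = 51 + 60 + 36 + 67 + 70 = 284

284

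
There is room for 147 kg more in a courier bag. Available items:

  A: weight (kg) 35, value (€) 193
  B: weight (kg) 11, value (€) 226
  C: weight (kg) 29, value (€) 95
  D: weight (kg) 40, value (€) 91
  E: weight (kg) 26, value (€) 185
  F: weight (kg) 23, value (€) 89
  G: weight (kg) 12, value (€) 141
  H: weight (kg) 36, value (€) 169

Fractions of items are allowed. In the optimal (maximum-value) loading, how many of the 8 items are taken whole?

6

Greedy by value/weight ratio, highest first.
Ratios (sorted): B 20.55, G 11.75, E 7.12, A 5.51, H 4.69, F 3.87, C 3.28, D 2.27
take B (11 @ 226); take G (12 @ 141); take E (26 @ 185); take A (35 @ 193); take H (36 @ 169); take F (23 @ 89); take 4/29 of C → 13.10. Capacity used 147/147.
6 item(s) taken whole; one partial (take 4/29 of C).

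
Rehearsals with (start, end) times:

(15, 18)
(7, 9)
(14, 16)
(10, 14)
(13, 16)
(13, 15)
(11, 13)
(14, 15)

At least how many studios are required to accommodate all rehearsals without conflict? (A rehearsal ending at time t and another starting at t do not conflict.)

4

Count concurrent intervals with a sweep; the peak is the room count.
Events (time:±→running): 7:+→1 9:-→0 10:+→1 11:+→2 13:-→1 13:+→2 13:+→3 14:-→2 14:+→3 14:+→4 … peak 4.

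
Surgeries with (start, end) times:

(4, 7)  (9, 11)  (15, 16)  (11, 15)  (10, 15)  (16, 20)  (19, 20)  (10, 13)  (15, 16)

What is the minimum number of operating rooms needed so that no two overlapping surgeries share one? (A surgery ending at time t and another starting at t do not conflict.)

Count concurrent intervals with a sweep; the peak is the room count.
Events (time:±→running): 4:+→1 7:-→0 9:+→1 10:+→2 10:+→3 … peak 3.

3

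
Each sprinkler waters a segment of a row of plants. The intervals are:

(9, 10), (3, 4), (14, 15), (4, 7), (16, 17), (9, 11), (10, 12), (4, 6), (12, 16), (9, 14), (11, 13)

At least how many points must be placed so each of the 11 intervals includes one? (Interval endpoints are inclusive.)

By right end: [3,4]  [4,6]  [4,7]  [9,10]  [9,11]  [10,12]  [11,13]  [9,14]  [14,15]  [12,16]  [16,17]
[3,4] uncovered → point at 4; [9,10] uncovered → point at 10; [11,13] uncovered → point at 13; [14,15] uncovered → point at 15; [16,17] uncovered → point at 17.
Points: 4, 10, 13, 15, 17 (5 total).

5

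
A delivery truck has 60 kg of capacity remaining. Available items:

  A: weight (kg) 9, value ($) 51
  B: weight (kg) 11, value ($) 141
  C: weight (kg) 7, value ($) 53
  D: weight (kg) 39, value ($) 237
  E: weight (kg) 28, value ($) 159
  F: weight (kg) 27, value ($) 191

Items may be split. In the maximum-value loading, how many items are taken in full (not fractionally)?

Sort by value per unit weight and fill in that order.
Ratios (sorted): B 12.82, C 7.57, F 7.07, D 6.08, E 5.68, A 5.67
take B (11 @ 141); take C (7 @ 53); take F (27 @ 191); take 15/39 of D → 91.15. Capacity used 60/60.
3 item(s) taken whole; one partial (take 15/39 of D).

3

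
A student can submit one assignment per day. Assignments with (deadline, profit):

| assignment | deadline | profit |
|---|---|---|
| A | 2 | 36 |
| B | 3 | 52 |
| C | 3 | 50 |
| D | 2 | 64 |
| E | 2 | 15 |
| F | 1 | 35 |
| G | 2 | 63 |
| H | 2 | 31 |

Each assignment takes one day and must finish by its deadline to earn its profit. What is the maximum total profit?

Sort by profit descending; place each in the latest free slot ≤ its deadline.
Profit order: D=64 G=63 B=52 C=50 A=36 F=35 H=31 E=15
Assign: D→slot 2, G→slot 1, B→slot 3, C skipped, A skipped, F skipped, H skipped, E skipped.
Slots: [1:G] [2:D] [3:B]
Profit = 63 + 64 + 52 = 179

179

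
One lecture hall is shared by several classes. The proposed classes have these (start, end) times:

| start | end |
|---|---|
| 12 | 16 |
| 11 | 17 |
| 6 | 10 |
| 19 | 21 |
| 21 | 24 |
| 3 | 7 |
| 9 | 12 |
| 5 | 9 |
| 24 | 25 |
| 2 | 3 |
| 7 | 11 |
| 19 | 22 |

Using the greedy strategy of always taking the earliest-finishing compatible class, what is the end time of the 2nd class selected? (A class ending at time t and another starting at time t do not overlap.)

7

Sorted by end: (2,3)  (3,7)  (5,9)  (6,10)  (7,11)  (9,12)  (12,16)  (11,17)  (19,21)  (19,22)  (21,24)  (24,25)
take (2,3); take (3,7); skip (5,9); skip (6,10); take (7,11); take (12,16); take (19,21); take (21,24); take (24,25).
Selected: (2,3) (3,7) (7,11) (12,16) (19,21) (21,24) (24,25)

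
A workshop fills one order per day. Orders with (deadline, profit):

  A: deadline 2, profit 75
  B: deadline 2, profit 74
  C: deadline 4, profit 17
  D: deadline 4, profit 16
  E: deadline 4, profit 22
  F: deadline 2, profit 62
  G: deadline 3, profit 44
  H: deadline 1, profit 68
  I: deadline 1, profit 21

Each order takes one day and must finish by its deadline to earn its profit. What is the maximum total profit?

215

Sort by profit descending; place each in the latest free slot ≤ its deadline.
By profit: A(d2,75), B(d2,74), H(d1,68), F(d2,62), G(d3,44), E(d4,22), I(d1,21), C(d4,17), D(d4,16)
A→slot 2; B→slot 1; H skipped; F skipped; G→slot 3; E→slot 4; I skipped; C skipped; D skipped.
Profit = 74 + 75 + 44 + 22 = 215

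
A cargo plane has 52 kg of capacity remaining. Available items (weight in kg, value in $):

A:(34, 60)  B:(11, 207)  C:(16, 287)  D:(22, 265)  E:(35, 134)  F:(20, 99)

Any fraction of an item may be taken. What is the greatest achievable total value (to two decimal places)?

773.85

Sort by value per unit weight and fill in that order.
Order: B (207/11=18.82) > C (287/16=17.94) > D (265/22=12.05) > F (99/20=4.95) > E (134/35=3.83) > A (60/34=1.76)
Fill: take B (11 @ 207) → take C (16 @ 287) → take D (22 @ 265) → take 3/20 of F → 14.85; 52/52 used.
Total value = 773.85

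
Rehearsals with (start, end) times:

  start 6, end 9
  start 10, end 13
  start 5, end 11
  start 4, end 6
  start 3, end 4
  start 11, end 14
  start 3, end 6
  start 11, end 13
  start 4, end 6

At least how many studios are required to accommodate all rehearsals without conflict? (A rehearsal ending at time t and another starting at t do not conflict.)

4

Events (time:±→running): 3:+→1 3:+→2 4:-→1 4:+→2 4:+→3 5:+→4 … peak 4.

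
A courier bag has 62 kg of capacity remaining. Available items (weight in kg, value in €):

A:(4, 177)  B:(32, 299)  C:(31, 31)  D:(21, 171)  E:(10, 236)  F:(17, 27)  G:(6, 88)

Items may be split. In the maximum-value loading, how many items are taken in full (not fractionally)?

4

Ratios (sorted): A 44.25, E 23.60, G 14.67, B 9.34, D 8.14, F 1.59, C 1.00
take A (4 @ 177); take E (10 @ 236); take G (6 @ 88); take B (32 @ 299); take 10/21 of D → 81.43. Capacity used 62/62.
4 item(s) taken whole; one partial (take 10/21 of D).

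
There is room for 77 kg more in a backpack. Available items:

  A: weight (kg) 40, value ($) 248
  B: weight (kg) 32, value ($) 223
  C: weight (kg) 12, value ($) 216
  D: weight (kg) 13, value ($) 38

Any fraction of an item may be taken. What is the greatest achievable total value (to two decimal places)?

643.60

Greedy by value/weight ratio, highest first.
Order: C (216/12=18.00) > B (223/32=6.97) > A (248/40=6.20) > D (38/13=2.92)
Fill: take C (12 @ 216) → take B (32 @ 223) → take 33/40 of A → 204.60; 77/77 used.
Total value = 643.60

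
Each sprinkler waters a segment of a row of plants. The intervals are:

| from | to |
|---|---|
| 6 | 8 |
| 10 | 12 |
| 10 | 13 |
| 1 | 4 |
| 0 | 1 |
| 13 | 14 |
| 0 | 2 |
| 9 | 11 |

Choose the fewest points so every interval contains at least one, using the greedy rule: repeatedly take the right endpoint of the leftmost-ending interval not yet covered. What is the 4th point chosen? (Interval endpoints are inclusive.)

14

Sort by right endpoint; whenever an interval is uncovered, place a point at its right end.
By right end: [0,1]  [0,2]  [1,4]  [6,8]  [9,11]  [10,12]  [10,13]  [13,14]
[0,1] uncovered → point at 1; [6,8] uncovered → point at 8; [9,11] uncovered → point at 11; [13,14] uncovered → point at 14.
Points: 1, 8, 11, 14 (4 total).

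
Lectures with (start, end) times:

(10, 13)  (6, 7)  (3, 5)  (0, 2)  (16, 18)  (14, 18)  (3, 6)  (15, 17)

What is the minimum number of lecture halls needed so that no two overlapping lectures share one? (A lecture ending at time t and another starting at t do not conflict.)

3

The answer is the maximum number of intervals overlapping at any instant.
starts: [0, 3, 3, 6, 10, 14, 15, 16]
ends:   [2, 5, 6, 7, 13, 17, 18, 18]
s0→1 e2→0 s3→1 s3→2 e5→1 e6→0 s6→1 e7→0 s10→1 e13→0 s14→1 s15→2 s16→3  — peak 3.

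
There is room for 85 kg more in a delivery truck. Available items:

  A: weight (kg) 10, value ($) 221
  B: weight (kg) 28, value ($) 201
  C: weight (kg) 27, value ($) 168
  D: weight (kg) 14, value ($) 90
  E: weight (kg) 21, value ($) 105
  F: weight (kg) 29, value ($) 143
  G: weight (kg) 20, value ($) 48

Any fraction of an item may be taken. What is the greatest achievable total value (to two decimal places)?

710.00

Ratios (sorted): A 22.10, B 7.18, D 6.43, C 6.22, E 5.00, F 4.93, G 2.40
take A (10 @ 221); take B (28 @ 201); take D (14 @ 90); take C (27 @ 168); take 6/21 of E → 30.00. Capacity used 85/85.
Total value = 710.00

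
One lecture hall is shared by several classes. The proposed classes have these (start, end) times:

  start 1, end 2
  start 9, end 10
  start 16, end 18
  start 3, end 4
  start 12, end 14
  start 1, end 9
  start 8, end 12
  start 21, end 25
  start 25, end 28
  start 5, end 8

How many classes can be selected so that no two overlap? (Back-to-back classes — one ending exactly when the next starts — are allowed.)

Greedy by earliest finish: after sorting by end time, pick each interval compatible with the last pick.
Sorted by end: (1,2)  (3,4)  (5,8)  (1,9)  (9,10)  (8,12)  (12,14)  (16,18)  (21,25)  (25,28)
take (1,2); take (3,4); take (5,8); take (9,10); skip (8,12); take (12,14); take (16,18); take (21,25); take (25,28).
Selected 8 classes.

8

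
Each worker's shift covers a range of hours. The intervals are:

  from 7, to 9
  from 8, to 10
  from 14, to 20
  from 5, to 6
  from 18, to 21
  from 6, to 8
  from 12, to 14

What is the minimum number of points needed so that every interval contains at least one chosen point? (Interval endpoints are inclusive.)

4

Sorted: [5,6] [6,8] [7,9] [8,10] [12,14] [14,20] [18,21]
{[5,6],[6,8]} hit by 6; {[7,9],[8,10]} hit by 9; {[12,14],[14,20]} hit by 14; {[18,21]} hit by 21.
Points: 6, 9, 14, 21 (4 total).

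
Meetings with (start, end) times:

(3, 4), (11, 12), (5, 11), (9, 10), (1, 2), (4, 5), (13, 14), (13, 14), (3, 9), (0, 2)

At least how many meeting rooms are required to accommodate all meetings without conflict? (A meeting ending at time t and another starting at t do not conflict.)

2

starts: [0, 1, 3, 3, 4, 5, 9, 11, 13, 13]
ends:   [2, 2, 4, 5, 9, 10, 11, 12, 14, 14]
s0→1 s1→2  — peak 2.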